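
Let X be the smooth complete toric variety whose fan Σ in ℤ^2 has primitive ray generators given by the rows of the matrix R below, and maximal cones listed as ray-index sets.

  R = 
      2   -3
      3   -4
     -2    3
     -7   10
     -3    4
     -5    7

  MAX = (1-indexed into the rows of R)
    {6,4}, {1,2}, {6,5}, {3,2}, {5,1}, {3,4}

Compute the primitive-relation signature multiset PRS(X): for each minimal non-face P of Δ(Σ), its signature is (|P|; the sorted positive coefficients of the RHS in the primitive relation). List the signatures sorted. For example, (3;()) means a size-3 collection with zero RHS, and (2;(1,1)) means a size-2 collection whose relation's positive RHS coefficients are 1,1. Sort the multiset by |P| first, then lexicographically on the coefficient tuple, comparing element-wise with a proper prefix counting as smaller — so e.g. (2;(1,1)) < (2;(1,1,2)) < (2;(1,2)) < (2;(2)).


9 collections generate NE(X_Σ); each relation:

  P={1,3}:  v_{1} + v_{3} = 0  ⟹  sig = (2;())
  P={2,5}:  v_{2} + v_{5} = 0  ⟹  sig = (2;())
  P={1,4}:  v_{1} + v_{4} = v_{6}  ⟹  sig = (2;(1))
  P={1,6}:  v_{1} + v_{6} = v_{5}  ⟹  sig = (2;(1))
  P={2,6}:  v_{2} + v_{6} = v_{3}  ⟹  sig = (2;(1))
  P={3,5}:  v_{3} + v_{5} = v_{6}  ⟹  sig = (2;(1))
  P={3,6}:  v_{3} + v_{6} = v_{4}  ⟹  sig = (2;(1))
  P={2,4}:  v_{2} + v_{4} = 2·v_{3}  ⟹  sig = (2;(2))
  P={4,5}:  v_{4} + v_{5} = 2·v_{6}  ⟹  sig = (2;(2))

Sorted signature multiset PRS(X):
{ (2;()) ×2,  (2;(1)) ×5,  (2;(2)) ×2 }


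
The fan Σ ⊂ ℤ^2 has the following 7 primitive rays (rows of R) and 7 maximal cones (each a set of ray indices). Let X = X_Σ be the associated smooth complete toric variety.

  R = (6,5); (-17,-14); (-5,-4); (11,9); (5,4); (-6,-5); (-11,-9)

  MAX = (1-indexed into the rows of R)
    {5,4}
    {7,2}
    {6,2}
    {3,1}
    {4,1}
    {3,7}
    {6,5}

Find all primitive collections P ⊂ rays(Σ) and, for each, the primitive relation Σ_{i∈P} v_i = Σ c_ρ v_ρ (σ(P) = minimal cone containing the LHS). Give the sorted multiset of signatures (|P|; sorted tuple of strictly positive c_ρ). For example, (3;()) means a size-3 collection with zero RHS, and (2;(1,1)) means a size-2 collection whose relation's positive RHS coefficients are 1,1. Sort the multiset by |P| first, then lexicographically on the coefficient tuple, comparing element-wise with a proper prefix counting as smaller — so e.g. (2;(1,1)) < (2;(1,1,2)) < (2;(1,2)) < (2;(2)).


|primitive collections| = 14. Relations:

  {1,6}:  v_{1} + v_{6} = 0  →  sig = (2;())
  {3,5}:  v_{3} + v_{5} = 0  →  sig = (2;())
  {4,7}:  v_{4} + v_{7} = 0  →  sig = (2;())
  {1,2}:  v_{1} + v_{2} = v_{7}  →  sig = (2;(1))
  {1,5}:  v_{1} + v_{5} = v_{4}  →  sig = (2;(1))
  {1,7}:  v_{1} + v_{7} = v_{3}  →  sig = (2;(1))
  {2,4}:  v_{2} + v_{4} = v_{6}  →  sig = (2;(1))
  {3,4}:  v_{3} + v_{4} = v_{1}  →  sig = (2;(1))
  {3,6}:  v_{3} + v_{6} = v_{7}  →  sig = (2;(1))
  {4,6}:  v_{4} + v_{6} = v_{5}  →  sig = (2;(1))
  {5,7}:  v_{5} + v_{7} = v_{6}  →  sig = (2;(1))
  {6,7}:  v_{6} + v_{7} = v_{2}  →  sig = (2;(1))
  {2,3}:  v_{2} + v_{3} = 2·v_{7}  →  sig = (2;(2))
  {2,5}:  v_{2} + v_{5} = 2·v_{6}  →  sig = (2;(2))

Signatures (|P|; sorted positive RHS coefficients), sorted:
    (2;())
    (2;())
    (2;())
    (2;(1))
    (2;(1))
    (2;(1))
    (2;(1))
    (2;(1))
    (2;(1))
    (2;(1))
    (2;(1))
    (2;(1))
    (2;(2))
    (2;(2))


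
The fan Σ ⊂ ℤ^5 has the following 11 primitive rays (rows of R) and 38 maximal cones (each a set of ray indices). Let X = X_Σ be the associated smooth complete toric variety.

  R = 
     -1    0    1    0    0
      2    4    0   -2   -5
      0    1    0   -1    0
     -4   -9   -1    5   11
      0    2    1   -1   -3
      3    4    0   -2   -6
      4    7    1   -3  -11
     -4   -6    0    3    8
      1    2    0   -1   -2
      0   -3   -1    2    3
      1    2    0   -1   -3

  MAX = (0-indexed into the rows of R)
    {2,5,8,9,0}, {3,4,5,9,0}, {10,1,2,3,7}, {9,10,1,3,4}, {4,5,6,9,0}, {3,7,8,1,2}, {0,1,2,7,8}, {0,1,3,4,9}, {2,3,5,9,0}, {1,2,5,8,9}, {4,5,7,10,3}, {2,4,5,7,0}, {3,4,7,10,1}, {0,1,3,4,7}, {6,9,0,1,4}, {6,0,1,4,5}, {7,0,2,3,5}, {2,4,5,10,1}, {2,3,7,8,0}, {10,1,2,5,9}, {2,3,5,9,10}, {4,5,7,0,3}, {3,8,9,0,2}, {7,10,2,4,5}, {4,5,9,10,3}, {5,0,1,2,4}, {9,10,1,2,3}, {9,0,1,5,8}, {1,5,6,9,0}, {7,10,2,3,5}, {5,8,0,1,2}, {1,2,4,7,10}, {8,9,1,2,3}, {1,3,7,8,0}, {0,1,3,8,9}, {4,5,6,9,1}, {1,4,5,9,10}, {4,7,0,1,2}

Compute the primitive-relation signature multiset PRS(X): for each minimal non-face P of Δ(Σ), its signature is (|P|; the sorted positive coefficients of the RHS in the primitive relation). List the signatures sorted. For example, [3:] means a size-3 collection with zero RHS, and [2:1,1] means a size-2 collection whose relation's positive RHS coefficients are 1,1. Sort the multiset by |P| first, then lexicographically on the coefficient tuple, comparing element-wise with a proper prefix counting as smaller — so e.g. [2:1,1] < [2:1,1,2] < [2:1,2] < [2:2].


Δ(Σ) — 11 vertices, 18 min non-faces:

  • {0,10}:  v_{0} + v_{10} = v_{4}  →  sig = [2:1]
  • {7,9}:  v_{7} + v_{9} = v_{3}  →  sig = [2:1]
  • {8,10}:  v_{8} + v_{10} = v_{1}  →  sig = [2:1]
  • {4,8}:  v_{4} + v_{8} = v_{0} + v_{1}  →  sig = [2:1,1]
  • {2,6}:  v_{2} + v_{6} = v_{0} + v_{1} + v_{5}  →  sig = [2:1,1,1]
  • {6,10}:  v_{6} + v_{10} = v_{1} + 2·v_{4} + v_{5} + v_{9}  →  sig = [2:1,1,1,2]
  • {6,8}:  v_{6} + v_{8} = 2·v_{0} + 2·v_{1} + v_{5} + v_{9}  →  sig = [2:1,1,2,2]
  • {6,7}:  v_{6} + v_{7} = 2·v_{4} + v_{9}  →  sig = [2:1,2]
  • {3,6}:  v_{3} + v_{6} = 2·v_{4} + 2·v_{9}  →  sig = [2:2,2]
  • {2,4,9}:  v_{2} + v_{4} + v_{9} = 0  →  sig = [3:]
  • {5,7,8}:  v_{5} + v_{7} + v_{8} = 0  →  sig = [3:]
  • {1,5,7}:  v_{1} + v_{5} + v_{7} = v_{10}  →  sig = [3:1]
  • {2,3,4}:  v_{2} + v_{3} + v_{4} = v_{7}  →  sig = [3:1]
  • {3,5,8}:  v_{3} + v_{5} + v_{8} = v_{9}  →  sig = [3:1]
  • {1,3,5}:  v_{1} + v_{3} + v_{5} = v_{9} + v_{10}  →  sig = [3:1,1]
  • {0,1,2,9}:  v_{0} + v_{1} + v_{2} + v_{9} = v_{8}  →  sig = [4:1]
  • {0,1,2,3}:  v_{0} + v_{1} + v_{2} + v_{3} = v_{7} + v_{8}  →  sig = [4:1,1]
  • {0,1,4,5,9}:  v_{0} + v_{1} + v_{4} + v_{5} + v_{9} = v_{6}  →  sig = [5:1]

Signatures (|P|; sorted positive RHS coefficients), sorted:
{ [2:1] ×3,  [2:1,1],  [2:1,1,1],  [2:1,1,1,2],  [2:1,1,2,2],  [2:1,2],  [2:2,2],  [3:] ×2,  [3:1] ×3,  [3:1,1],  [4:1],  [4:1,1],  [5:1] }


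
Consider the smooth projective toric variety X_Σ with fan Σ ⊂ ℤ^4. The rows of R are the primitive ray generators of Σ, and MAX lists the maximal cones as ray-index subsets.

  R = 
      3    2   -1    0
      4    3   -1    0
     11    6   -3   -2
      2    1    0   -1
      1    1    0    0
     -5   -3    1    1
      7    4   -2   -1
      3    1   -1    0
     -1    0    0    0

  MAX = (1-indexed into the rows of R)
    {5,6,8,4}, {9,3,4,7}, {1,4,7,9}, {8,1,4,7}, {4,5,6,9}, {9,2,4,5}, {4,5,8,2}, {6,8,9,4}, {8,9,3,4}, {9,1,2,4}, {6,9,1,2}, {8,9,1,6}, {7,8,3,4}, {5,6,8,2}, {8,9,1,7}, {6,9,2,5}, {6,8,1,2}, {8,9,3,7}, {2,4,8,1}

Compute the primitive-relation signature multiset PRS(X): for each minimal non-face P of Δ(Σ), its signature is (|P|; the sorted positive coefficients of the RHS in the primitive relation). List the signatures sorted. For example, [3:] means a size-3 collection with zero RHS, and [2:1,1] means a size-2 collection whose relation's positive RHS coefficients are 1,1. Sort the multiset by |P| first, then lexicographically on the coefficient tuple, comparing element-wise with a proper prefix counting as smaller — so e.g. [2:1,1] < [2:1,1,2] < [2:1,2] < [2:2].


Primitive collections (14):

  P = {1,5}:  v_{1} + v_{5} = v_{2}  →  sig = [2:1]
  P = {6,7}:  v_{6} + v_{7} = v_{8} + v_{9}  →  sig = [2:1,1]
  P = {3,5}:  v_{3} + v_{5} = v_{1} + v_{4} + v_{7}  →  sig = [2:1,1,1]
  P = {2,3}:  v_{2} + v_{3} = 2·v_{1} + v_{4} + v_{7}  →  sig = [2:1,1,2]
  P = {5,7}:  v_{5} + v_{7} = 2·v_{1} + v_{4}  →  sig = [2:1,2]
  P = {3,6}:  v_{3} + v_{6} = v_{4} + 2·v_{8} + 2·v_{9}  →  sig = [2:1,2,2]
  P = {2,7}:  v_{2} + v_{7} = 3·v_{1} + v_{4}  →  sig = [2:1,3]
  P = {1,3}:  v_{1} + v_{3} = 2·v_{7}  →  sig = [2:2]
  P = {1,4,6}:  v_{1} + v_{4} + v_{6} = 0  →  sig = [3:]
  P = {2,4,6}:  v_{2} + v_{4} + v_{6} = v_{5}  →  sig = [3:1]
  P = {5,8,9}:  v_{5} + v_{8} + v_{9} = v_{1}  →  sig = [3:1]
  P = {2,8,9}:  v_{2} + v_{8} + v_{9} = 2·v_{1}  →  sig = [3:2]
  P = {1,4,8,9}:  v_{1} + v_{4} + v_{8} + v_{9} = v_{7}  →  sig = [4:1]
  P = {4,7,8,9}:  v_{4} + v_{7} + v_{8} + v_{9} = v_{3}  →  sig = [4:1]

Hence PRS(X_Σ) =
{ [2:1],  [2:1,1],  [2:1,1,1],  [2:1,1,2],  [2:1,2],  [2:1,2,2],  [2:1,3],  [2:2],  [3:],  [3:1] ×2,  [3:2],  [4:1] ×2 }


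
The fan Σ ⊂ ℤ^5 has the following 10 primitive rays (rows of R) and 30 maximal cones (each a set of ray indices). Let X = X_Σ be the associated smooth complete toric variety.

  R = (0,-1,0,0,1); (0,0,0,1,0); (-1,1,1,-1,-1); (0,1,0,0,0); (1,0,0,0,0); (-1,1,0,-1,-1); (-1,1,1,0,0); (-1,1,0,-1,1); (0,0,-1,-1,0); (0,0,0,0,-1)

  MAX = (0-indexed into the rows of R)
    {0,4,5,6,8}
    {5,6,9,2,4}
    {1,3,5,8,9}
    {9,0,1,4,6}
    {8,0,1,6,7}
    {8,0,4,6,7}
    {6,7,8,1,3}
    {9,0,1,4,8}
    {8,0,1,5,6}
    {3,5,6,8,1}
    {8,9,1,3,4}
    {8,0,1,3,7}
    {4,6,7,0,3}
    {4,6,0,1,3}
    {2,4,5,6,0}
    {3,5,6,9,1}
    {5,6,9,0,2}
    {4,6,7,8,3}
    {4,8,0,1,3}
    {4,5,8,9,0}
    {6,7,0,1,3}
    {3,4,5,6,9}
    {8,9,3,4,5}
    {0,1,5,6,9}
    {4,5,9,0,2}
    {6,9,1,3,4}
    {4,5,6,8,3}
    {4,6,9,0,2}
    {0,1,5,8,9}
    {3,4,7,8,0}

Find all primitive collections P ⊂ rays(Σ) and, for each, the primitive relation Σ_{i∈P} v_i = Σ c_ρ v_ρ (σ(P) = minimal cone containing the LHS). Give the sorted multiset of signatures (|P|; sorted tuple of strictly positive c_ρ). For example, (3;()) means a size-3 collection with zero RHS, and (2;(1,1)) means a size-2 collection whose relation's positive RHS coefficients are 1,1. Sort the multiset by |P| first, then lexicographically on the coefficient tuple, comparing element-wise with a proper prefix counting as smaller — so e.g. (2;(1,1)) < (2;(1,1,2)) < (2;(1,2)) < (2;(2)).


14 minimal non-faces of Δ(Σ) (on 10 rays):

  • {1,2}:  v_{1} + v_{2} = v_{6} + v_{9} — sig = (2;(1,1))
  • {7,9}:  v_{7} + v_{9} = v_{6} + v_{8} — sig = (2;(1,1))
  • {2,3}:  v_{2} + v_{3} = v_{4} + v_{5} + v_{6} — sig = (2;(1,1,1))
  • {2,7}:  v_{2} + v_{7} = v_{0} + v_{4} + v_{5} + 2·v_{6} + v_{8} — sig = (2;(1,1,1,1,2))
  • {2,8}:  v_{2} + v_{8} = v_{0} + v_{4} + 2·v_{5} — sig = (2;(1,1,2))
  • {5,7}:  v_{5} + v_{7} = 2·v_{6} + 2·v_{8} — sig = (2;(2,2))
  • {0,3,9}:  v_{0} + v_{3} + v_{9} = 0 — sig = (3;())
  • {6,8,9}:  v_{6} + v_{8} + v_{9} = v_{5} — sig = (3;(1))
  • {0,3,5}:  v_{0} + v_{3} + v_{5} = v_{6} + v_{8} — sig = (3;(1,1))
  • {1,4,5}:  v_{1} + v_{4} + v_{5} = v_{3} + v_{9} — sig = (3;(1,1))
  • {1,4,7}:  v_{1} + v_{4} + v_{7} = v_{0} + 2·v_{3} — sig = (3;(1,2))
  • {0,3,6,8}:  v_{0} + v_{3} + v_{6} + v_{8} = v_{7} — sig = (4;(1))
  • {1,4,6,8}:  v_{1} + v_{4} + v_{6} + v_{8} = v_{3} — sig = (4;(1))
  • {0,4,5,6,9}:  v_{0} + v_{4} + v_{5} + v_{6} + v_{9} = v_{2} — sig = (5;(1))

Signatures (|P|; sorted positive RHS coefficients), sorted:
    (2;(1,1))
    (2;(1,1))
    (2;(1,1,1))
    (2;(1,1,1,1,2))
    (2;(1,1,2))
    (2;(2,2))
    (3;())
    (3;(1))
    (3;(1,1))
    (3;(1,1))
    (3;(1,2))
    (4;(1))
    (4;(1))
    (5;(1))


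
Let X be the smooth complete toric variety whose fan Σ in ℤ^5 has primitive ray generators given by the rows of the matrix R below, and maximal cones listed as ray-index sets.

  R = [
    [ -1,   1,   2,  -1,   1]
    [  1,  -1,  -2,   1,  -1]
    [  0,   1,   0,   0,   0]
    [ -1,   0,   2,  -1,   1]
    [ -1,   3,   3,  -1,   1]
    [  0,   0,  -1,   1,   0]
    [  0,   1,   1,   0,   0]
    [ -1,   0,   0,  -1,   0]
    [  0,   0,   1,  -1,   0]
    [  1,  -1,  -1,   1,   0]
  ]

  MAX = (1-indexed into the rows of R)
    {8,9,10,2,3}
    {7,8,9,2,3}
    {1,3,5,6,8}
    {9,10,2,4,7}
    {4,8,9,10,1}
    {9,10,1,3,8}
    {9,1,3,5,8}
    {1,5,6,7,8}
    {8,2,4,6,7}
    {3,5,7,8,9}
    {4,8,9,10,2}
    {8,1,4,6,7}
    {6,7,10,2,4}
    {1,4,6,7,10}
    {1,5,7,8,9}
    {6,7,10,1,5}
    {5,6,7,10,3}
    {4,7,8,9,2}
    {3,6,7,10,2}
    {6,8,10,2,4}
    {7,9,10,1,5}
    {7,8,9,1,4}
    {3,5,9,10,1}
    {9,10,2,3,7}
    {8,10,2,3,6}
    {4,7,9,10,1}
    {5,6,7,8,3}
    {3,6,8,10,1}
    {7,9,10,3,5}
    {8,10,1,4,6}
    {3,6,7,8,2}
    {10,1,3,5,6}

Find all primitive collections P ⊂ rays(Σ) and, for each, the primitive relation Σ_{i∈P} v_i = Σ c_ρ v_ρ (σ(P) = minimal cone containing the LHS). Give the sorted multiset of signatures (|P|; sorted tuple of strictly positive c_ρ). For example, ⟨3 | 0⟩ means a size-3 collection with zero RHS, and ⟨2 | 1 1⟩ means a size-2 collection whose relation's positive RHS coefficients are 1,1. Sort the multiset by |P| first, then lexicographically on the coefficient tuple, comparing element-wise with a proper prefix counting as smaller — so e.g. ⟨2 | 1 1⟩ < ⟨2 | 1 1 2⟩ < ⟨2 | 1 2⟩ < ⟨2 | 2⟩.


|primitive collections| = 8. Relations:

  • {1,2}:  v_{1} + v_{2} = 0  →  sig = ⟨2 | 0⟩
  • {6,9}:  v_{6} + v_{9} = 0  →  sig = ⟨2 | 0⟩
  • {3,4}:  v_{3} + v_{4} = v_{1}  →  sig = ⟨2 | 1⟩
  • {2,5}:  v_{2} + v_{5} = v_{3} + v_{7}  →  sig = ⟨2 | 1 1⟩
  • {4,5}:  v_{4} + v_{5} = 2·v_{1} + v_{7}  →  sig = ⟨2 | 1 2⟩
  • {7,8,10}:  v_{7} + v_{8} + v_{10} = 0  →  sig = ⟨3 | 0⟩
  • {1,3,7}:  v_{1} + v_{3} + v_{7} = v_{5}  →  sig = ⟨3 | 1⟩
  • {5,8,10}:  v_{5} + v_{8} + v_{10} = v_{1} + v_{3}  →  sig = ⟨3 | 1 1⟩

Signatures (|P|; sorted positive RHS coefficients), sorted:
{ ⟨2 | 0⟩ ×2,  ⟨2 | 1⟩,  ⟨2 | 1 1⟩,  ⟨2 | 1 2⟩,  ⟨3 | 0⟩,  ⟨3 | 1⟩,  ⟨3 | 1 1⟩ }


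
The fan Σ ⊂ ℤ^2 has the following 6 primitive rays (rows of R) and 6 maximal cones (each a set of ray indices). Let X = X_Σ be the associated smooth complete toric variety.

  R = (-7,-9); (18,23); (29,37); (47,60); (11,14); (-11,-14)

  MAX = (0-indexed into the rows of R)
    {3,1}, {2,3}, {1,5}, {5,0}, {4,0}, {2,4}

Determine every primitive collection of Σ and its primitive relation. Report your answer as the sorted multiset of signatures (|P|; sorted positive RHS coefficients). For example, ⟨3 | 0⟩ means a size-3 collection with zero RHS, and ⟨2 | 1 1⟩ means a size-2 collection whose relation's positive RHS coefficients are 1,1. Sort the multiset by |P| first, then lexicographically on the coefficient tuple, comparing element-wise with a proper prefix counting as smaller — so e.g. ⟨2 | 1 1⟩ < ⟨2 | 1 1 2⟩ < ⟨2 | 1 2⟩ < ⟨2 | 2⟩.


Minimal non-faces — 9 found among 6 rays, 6 max cones:

  P = {4,5}:  v_{4} + v_{5} = 0  ⟹  sig = ⟨2 | 0⟩
  P = {0,1}:  v_{0} + v_{1} = v_{4}  ⟹  sig = ⟨2 | 1⟩
  P = {1,2}:  v_{1} + v_{2} = v_{3}  ⟹  sig = ⟨2 | 1⟩
  P = {1,4}:  v_{1} + v_{4} = v_{2}  ⟹  sig = ⟨2 | 1⟩
  P = {2,5}:  v_{2} + v_{5} = v_{1}  ⟹  sig = ⟨2 | 1⟩
  P = {0,3}:  v_{0} + v_{3} = v_{2} + v_{4}  ⟹  sig = ⟨2 | 1 1⟩
  P = {0,2}:  v_{0} + v_{2} = 2·v_{4}  ⟹  sig = ⟨2 | 2⟩
  P = {3,4}:  v_{3} + v_{4} = 2·v_{2}  ⟹  sig = ⟨2 | 2⟩
  P = {3,5}:  v_{3} + v_{5} = 2·v_{1}  ⟹  sig = ⟨2 | 2⟩

Signatures (|P|; sorted positive RHS coefficients), sorted:
    |P|=2: 9 collections, coeffs (), (1), (1), (1), (1), (1,1), (2), (2), (2)


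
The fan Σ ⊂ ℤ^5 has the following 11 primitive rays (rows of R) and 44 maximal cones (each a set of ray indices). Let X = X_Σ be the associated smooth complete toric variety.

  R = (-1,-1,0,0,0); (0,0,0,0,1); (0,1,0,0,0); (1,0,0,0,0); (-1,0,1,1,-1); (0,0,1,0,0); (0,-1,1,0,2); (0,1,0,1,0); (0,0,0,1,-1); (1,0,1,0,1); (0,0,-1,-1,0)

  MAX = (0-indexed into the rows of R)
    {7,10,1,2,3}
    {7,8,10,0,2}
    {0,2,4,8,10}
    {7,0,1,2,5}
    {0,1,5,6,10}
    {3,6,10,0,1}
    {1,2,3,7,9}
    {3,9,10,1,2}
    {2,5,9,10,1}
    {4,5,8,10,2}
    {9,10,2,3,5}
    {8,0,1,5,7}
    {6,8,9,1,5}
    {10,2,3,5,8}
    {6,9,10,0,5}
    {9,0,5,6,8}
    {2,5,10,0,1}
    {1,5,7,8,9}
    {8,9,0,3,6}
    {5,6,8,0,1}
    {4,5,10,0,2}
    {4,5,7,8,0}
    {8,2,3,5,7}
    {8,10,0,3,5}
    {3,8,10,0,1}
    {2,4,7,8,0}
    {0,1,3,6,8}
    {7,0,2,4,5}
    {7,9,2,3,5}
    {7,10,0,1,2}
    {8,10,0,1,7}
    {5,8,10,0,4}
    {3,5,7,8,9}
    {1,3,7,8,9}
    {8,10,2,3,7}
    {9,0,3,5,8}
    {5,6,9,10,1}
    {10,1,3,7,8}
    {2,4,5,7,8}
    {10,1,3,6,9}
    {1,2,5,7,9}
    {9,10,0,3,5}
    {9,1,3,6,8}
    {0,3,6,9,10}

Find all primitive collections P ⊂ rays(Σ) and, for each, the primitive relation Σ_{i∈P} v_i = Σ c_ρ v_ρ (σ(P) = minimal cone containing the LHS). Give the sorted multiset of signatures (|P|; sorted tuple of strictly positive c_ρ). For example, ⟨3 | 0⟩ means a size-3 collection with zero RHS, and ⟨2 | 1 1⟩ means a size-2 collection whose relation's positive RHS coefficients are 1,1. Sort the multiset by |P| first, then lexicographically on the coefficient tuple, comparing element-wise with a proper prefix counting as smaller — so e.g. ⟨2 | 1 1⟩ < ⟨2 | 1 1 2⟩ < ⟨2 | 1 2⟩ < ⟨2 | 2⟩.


|primitive collections| = 22. Relations:

  P = {3,4}:  v_{3} + v_{4} = v_{5} + v_{8}  so sig = ⟨2 | 1 1⟩
  P = {1,4}:  v_{1} + v_{4} = v_{0} + v_{5} + v_{7}  so sig = ⟨2 | 1 1 1⟩
  P = {4,9}:  v_{4} + v_{9} = v_{1} + 2·v_{5} + v_{8}  so sig = ⟨2 | 1 1 2⟩
  P = {4,6}:  v_{4} + v_{6} = v_{0} + 2·v_{1} + 2·v_{5} + v_{8}  so sig = ⟨2 | 1 1 2 2⟩
  P = {6,7}:  v_{6} + v_{7} = 3·v_{1} + v_{5} + v_{8}  so sig = ⟨2 | 1 1 3⟩
  P = {2,6}:  v_{2} + v_{6} = 2·v_{1} + v_{5}  so sig = ⟨2 | 1 2⟩
  P = {0,2,3}:  v_{0} + v_{2} + v_{3} = 0  so sig = ⟨3 | 0⟩
  P = {0,1,9}:  v_{0} + v_{1} + v_{9} = v_{6}  so sig = ⟨3 | 1⟩
  P = {1,2,8}:  v_{1} + v_{2} + v_{8} = v_{7}  so sig = ⟨3 | 1⟩
  P = {1,3,5}:  v_{1} + v_{3} + v_{5} = v_{9}  so sig = ⟨3 | 1⟩
  P = {5,7,10}:  v_{5} + v_{7} + v_{10} = v_{2}  so sig = ⟨3 | 1⟩
  P = {8,9,10}:  v_{8} + v_{9} + v_{10} = v_{3}  so sig = ⟨3 | 1⟩
  P = {0,2,9}:  v_{0} + v_{2} + v_{9} = v_{1} + v_{5}  so sig = ⟨3 | 1 1⟩
  P = {0,3,7}:  v_{0} + v_{3} + v_{7} = v_{1} + v_{8}  so sig = ⟨3 | 1 1⟩
  P = {2,8,9}:  v_{2} + v_{8} + v_{9} = v_{3} + v_{5} + v_{7}  so sig = ⟨3 | 1 1 1⟩
  P = {6,8,10}:  v_{6} + v_{8} + v_{10} = v_{0} + v_{1} + v_{3}  so sig = ⟨3 | 1 1 1⟩
  P = {7,9,10}:  v_{7} + v_{9} + v_{10} = v_{1} + v_{2} + v_{3}  so sig = ⟨3 | 1 1 1⟩
  P = {0,7,9}:  v_{0} + v_{7} + v_{9} = 2·v_{1} + v_{5} + v_{8}  so sig = ⟨3 | 1 1 2⟩
  P = {4,7,10}:  v_{4} + v_{7} + v_{10} = v_{0} + 2·v_{2} + v_{8}  so sig = ⟨3 | 1 1 2⟩
  P = {3,5,6}:  v_{3} + v_{5} + v_{6} = v_{0} + 2·v_{9}  so sig = ⟨3 | 1 2⟩
  P = {1,5,8,10}:  v_{1} + v_{5} + v_{8} + v_{10} = 0  so sig = ⟨4 | 0⟩
  P = {0,2,5,8}:  v_{0} + v_{2} + v_{5} + v_{8} = v_{4}  so sig = ⟨4 | 1⟩

so the primitive-relation signature multiset is
{ ⟨2 | 1 1⟩,  ⟨2 | 1 1 1⟩,  ⟨2 | 1 1 2⟩,  ⟨2 | 1 1 2 2⟩,  ⟨2 | 1 1 3⟩,  ⟨2 | 1 2⟩,  ⟨3 | 0⟩,  ⟨3 | 1⟩ ×5,  ⟨3 | 1 1⟩ ×2,  ⟨3 | 1 1 1⟩ ×3,  ⟨3 | 1 1 2⟩ ×2,  ⟨3 | 1 2⟩,  ⟨4 | 0⟩,  ⟨4 | 1⟩ }


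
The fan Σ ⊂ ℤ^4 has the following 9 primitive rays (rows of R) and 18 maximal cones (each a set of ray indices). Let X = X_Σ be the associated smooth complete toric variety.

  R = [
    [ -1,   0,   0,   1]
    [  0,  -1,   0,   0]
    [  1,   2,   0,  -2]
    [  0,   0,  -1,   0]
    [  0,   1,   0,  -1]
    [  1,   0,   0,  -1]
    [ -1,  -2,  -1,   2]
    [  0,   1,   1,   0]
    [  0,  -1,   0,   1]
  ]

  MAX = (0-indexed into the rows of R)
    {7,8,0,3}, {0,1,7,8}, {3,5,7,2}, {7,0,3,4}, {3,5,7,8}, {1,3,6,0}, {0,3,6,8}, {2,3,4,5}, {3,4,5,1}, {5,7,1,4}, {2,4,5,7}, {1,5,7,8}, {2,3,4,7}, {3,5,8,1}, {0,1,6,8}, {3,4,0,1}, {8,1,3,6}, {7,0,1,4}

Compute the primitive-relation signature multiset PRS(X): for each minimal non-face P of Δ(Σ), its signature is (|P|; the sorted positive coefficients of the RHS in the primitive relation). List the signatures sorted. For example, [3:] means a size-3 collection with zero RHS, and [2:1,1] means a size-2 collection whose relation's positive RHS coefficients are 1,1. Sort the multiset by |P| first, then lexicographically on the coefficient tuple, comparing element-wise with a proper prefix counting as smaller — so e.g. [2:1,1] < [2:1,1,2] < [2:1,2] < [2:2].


12 collections generate NE(X_Σ); each relation:

  {0,5}:  v_{0} + v_{5} = 0  ⟹  sig = [2:]
  {4,8}:  v_{4} + v_{8} = 0  ⟹  sig = [2:]
  {2,6}:  v_{2} + v_{6} = v_{3}  ⟹  sig = [2:1]
  {1,2}:  v_{1} + v_{2} = v_{4} + v_{5}  ⟹  sig = [2:1,1]
  {6,7}:  v_{6} + v_{7} = v_{0} + v_{8}  ⟹  sig = [2:1,1]
  {0,2}:  v_{0} + v_{2} = v_{3} + v_{4} + v_{7}  ⟹  sig = [2:1,1,1]
  {2,8}:  v_{2} + v_{8} = v_{3} + v_{5} + v_{7}  ⟹  sig = [2:1,1,1]
  {4,6}:  v_{4} + v_{6} = v_{0} + v_{1} + v_{3}  ⟹  sig = [2:1,1,1]
  {5,6}:  v_{5} + v_{6} = v_{1} + v_{3} + v_{8}  ⟹  sig = [2:1,1,1]
  {1,3,7}:  v_{1} + v_{3} + v_{7} = 0  ⟹  sig = [3:]
  {0,1,3,8}:  v_{0} + v_{1} + v_{3} + v_{8} = v_{6}  ⟹  sig = [4:1]
  {3,4,5,7}:  v_{3} + v_{4} + v_{5} + v_{7} = v_{2}  ⟹  sig = [4:1]

Signatures (|P|; sorted positive RHS coefficients), sorted:
    |P|=2: 9 collections, coeffs (), (), (1), (1,1), (1,1), (1,1,1), (1,1,1), (1,1,1), (1,1,1)
    |P|=3: 1 collection, coeffs ()
    |P|=4: 2 collections, coeffs (1), (1)


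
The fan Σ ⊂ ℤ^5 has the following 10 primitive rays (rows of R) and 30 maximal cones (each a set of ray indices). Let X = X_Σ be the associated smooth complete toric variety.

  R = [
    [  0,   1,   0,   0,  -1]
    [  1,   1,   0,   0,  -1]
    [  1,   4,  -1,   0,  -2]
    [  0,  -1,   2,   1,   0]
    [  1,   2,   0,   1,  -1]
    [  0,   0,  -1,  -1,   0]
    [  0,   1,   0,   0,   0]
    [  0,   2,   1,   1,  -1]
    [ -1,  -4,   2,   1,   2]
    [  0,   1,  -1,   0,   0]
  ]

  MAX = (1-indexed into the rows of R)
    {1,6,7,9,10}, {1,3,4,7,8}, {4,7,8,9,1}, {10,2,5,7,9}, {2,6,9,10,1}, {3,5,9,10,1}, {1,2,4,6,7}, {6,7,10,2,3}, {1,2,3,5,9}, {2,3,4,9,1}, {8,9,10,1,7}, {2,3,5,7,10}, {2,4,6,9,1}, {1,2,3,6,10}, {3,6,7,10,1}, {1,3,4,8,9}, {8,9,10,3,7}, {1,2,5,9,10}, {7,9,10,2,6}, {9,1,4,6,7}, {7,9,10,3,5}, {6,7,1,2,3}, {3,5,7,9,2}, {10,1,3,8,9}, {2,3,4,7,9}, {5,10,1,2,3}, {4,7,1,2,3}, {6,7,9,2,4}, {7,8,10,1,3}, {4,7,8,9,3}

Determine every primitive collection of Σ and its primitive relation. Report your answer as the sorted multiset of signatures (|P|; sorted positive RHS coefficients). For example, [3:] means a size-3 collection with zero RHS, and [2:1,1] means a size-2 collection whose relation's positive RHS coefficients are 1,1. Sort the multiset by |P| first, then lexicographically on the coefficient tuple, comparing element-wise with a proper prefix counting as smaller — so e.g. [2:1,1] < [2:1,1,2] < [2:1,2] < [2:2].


Primitive collections (13):

  P = {2,8}:  v_{2} + v_{8} = v_{3} + v_{4} ; sig = [2:1,1]
  P = {4,10}:  v_{4} + v_{10} = v_{3} + v_{9} ; sig = [2:1,1]
  P = {5,6}:  v_{5} + v_{6} = v_{2} + v_{10} ; sig = [2:1,1]
  P = {6,8}:  v_{6} + v_{8} = v_{1} + v_{7} ; sig = [2:1,1]
  P = {4,5}:  v_{4} + v_{5} = v_{2} + 2·v_{3} + 2·v_{9} ; sig = [2:1,2,2]
  P = {5,8}:  v_{5} + v_{8} = 3·v_{3} + 2·v_{9} ; sig = [2:2,3]
  P = {3,6,9}:  v_{3} + v_{6} + v_{9} = 0 ; sig = [3:]
  P = {3,4,6}:  v_{3} + v_{4} + v_{6} = v_{1} + v_{2} + v_{7} ; sig = [3:1,1,1]
  P = {1,5,7}:  v_{1} + v_{5} + v_{7} = 2·v_{3} + v_{9} ; sig = [3:1,2]
  P = {1,2,7,9}:  v_{1} + v_{2} + v_{7} + v_{9} = v_{4} ; sig = [4:1]
  P = {1,2,7,10}:  v_{1} + v_{2} + v_{7} + v_{10} = v_{3} ; sig = [4:1]
  P = {1,3,7,9}:  v_{1} + v_{3} + v_{7} + v_{9} = v_{8} ; sig = [4:1]
  P = {2,3,9,10}:  v_{2} + v_{3} + v_{9} + v_{10} = v_{5} ; sig = [4:1]

Signatures (|P|; sorted positive RHS coefficients), sorted:
    [2:1,1]
    [2:1,1]
    [2:1,1]
    [2:1,1]
    [2:1,2,2]
    [2:2,3]
    [3:]
    [3:1,1,1]
    [3:1,2]
    [4:1]
    [4:1]
    [4:1]
    [4:1]


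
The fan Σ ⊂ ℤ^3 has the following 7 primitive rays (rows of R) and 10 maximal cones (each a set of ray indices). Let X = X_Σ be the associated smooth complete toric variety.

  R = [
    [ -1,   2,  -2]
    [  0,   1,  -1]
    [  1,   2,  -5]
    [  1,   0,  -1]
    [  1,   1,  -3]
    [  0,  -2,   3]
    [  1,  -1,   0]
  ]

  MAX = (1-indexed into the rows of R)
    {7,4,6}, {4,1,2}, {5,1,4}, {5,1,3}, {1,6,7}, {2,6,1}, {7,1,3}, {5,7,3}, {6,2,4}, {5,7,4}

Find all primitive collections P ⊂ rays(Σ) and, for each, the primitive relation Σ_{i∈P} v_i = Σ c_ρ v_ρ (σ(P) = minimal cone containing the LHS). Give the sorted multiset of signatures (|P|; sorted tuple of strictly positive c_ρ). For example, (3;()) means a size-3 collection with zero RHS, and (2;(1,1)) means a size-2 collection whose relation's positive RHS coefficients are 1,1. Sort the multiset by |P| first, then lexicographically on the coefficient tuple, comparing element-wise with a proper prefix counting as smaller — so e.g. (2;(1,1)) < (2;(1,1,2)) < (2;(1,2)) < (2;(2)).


Primitive collections (9):

  P={2,7}:  v_{2} + v_{7} = v_{4}  so sig = (2;(1))
  P={5,6}:  v_{5} + v_{6} = v_{7}  so sig = (2;(1))
  P={2,3}:  v_{2} + v_{3} = v_{1} + v_{4} + v_{5}  so sig = (2;(1,1,1))
  P={2,5}:  v_{2} + v_{5} = v_{1} + 2·v_{4}  so sig = (2;(1,2))
  P={3,6}:  v_{3} + v_{6} = v_{1} + 2·v_{7}  so sig = (2;(1,2))
  P={3,4}:  v_{3} + v_{4} = 2·v_{5}  so sig = (2;(2))
  P={1,4,6}:  v_{1} + v_{4} + v_{6} = 0  so sig = (3;())
  P={1,4,7}:  v_{1} + v_{4} + v_{7} = v_{5}  so sig = (3;(1))
  P={1,5,7}:  v_{1} + v_{5} + v_{7} = v_{3}  so sig = (3;(1))

Hence PRS(X_Σ) =
    (2;(1))
    (2;(1))
    (2;(1,1,1))
    (2;(1,2))
    (2;(1,2))
    (2;(2))
    (3;())
    (3;(1))
    (3;(1))


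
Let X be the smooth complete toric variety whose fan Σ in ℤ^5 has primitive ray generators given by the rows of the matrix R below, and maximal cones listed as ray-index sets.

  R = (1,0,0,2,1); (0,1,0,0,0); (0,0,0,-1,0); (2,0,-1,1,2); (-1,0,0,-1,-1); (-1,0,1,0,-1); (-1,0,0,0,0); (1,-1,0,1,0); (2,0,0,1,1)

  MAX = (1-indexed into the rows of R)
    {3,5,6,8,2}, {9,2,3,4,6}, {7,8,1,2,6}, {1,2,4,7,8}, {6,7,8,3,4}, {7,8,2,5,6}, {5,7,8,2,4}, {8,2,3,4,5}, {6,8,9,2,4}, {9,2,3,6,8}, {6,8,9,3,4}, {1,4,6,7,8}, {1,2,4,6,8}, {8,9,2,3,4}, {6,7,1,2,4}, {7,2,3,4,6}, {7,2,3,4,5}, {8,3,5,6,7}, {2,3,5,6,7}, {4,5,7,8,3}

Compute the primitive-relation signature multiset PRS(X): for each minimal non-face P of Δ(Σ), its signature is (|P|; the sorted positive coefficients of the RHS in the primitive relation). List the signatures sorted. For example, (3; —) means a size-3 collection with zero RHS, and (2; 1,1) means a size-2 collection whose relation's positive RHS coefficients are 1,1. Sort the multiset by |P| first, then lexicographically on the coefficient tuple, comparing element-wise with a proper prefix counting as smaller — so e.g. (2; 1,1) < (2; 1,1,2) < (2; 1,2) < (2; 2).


Σ has 9 primitive collections:

  P={1,3}:  v_{1} + v_{3} = v_{4} + v_{6}  ⟹  sig = (2; 1,1)
  P={7,9}:  v_{7} + v_{9} = v_{4} + v_{6}  ⟹  sig = (2; 1,1)
  P={1,5}:  v_{1} + v_{5} = v_{2} + v_{7} + v_{8}  ⟹  sig = (2; 1,1,1)
  P={5,9}:  v_{5} + v_{9} = v_{2} + v_{3} + v_{8}  ⟹  sig = (2; 1,1,1)
  P={1,9}:  v_{1} + v_{9} = v_{2} + 2·v_{4} + 2·v_{6} + v_{8}  ⟹  sig = (2; 1,1,2,2)
  P={4,5,6}:  v_{4} + v_{5} + v_{6} = 0  ⟹  sig = (3; —)
  P={2,3,7,8}:  v_{2} + v_{3} + v_{7} + v_{8} = 0  ⟹  sig = (4; —)
  P={2,3,4,6,8}:  v_{2} + v_{3} + v_{4} + v_{6} + v_{8} = v_{9}  ⟹  sig = (5; 1)
  P={2,4,6,7,8}:  v_{2} + v_{4} + v_{6} + v_{7} + v_{8} = v_{1}  ⟹  sig = (5; 1)

Hence PRS(X_Σ) =
{ (2; 1,1) ×2,  (2; 1,1,1) ×2,  (2; 1,1,2,2),  (3; —),  (4; —),  (5; 1) ×2 }


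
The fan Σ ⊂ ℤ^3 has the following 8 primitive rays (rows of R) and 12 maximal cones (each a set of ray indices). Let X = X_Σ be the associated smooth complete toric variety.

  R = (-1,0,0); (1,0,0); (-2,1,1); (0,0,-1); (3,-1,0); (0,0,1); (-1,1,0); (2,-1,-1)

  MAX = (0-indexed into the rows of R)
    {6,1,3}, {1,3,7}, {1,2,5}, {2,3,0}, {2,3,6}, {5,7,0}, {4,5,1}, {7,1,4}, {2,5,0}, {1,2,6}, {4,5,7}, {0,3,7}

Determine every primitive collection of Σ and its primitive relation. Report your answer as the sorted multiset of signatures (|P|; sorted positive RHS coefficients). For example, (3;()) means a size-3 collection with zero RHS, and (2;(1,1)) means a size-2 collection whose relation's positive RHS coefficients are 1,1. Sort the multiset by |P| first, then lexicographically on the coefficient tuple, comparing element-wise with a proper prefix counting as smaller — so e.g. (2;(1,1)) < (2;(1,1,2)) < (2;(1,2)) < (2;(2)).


Primitive collections (12):

  {0,1}:  v_{0} + v_{1} = 0  ⇒ sig = (2;())
  {2,7}:  v_{2} + v_{7} = 0  ⇒ sig = (2;())
  {3,5}:  v_{3} + v_{5} = 0  ⇒ sig = (2;())
  {0,4}:  v_{0} + v_{4} = v_{5} + v_{7}  ⇒ sig = (2;(1,1))
  {0,6}:  v_{0} + v_{6} = v_{2} + v_{3}  ⇒ sig = (2;(1,1))
  {2,4}:  v_{2} + v_{4} = v_{1} + v_{5}  ⇒ sig = (2;(1,1))
  {3,4}:  v_{3} + v_{4} = v_{1} + v_{7}  ⇒ sig = (2;(1,1))
  {5,6}:  v_{5} + v_{6} = v_{1} + v_{2}  ⇒ sig = (2;(1,1))
  {6,7}:  v_{6} + v_{7} = v_{1} + v_{3}  ⇒ sig = (2;(1,1))
  {4,6}:  v_{4} + v_{6} = 2·v_{1}  ⇒ sig = (2;(2))
  {1,2,3}:  v_{1} + v_{2} + v_{3} = v_{6}  ⇒ sig = (3;(1))
  {1,5,7}:  v_{1} + v_{5} + v_{7} = v_{4}  ⇒ sig = (3;(1))

Sorted signature multiset PRS(X):
    |P|=2: 10 collections, coeffs (), (), (), (1,1), (1,1), (1,1), (1,1), (1,1), (1,1), (2)
    |P|=3: 2 collections, coeffs (1), (1)


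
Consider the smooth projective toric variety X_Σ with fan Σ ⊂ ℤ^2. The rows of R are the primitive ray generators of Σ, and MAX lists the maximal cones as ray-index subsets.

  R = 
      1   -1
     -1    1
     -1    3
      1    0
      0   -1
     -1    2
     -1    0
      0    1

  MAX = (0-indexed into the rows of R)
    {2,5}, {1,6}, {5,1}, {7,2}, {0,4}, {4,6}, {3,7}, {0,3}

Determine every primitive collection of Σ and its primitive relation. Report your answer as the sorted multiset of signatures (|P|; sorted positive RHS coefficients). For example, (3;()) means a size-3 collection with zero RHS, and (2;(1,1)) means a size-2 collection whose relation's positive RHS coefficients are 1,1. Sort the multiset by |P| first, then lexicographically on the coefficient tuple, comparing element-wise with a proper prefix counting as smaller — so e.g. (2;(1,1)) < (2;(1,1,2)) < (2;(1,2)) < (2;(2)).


Σ has 20 primitive collections:

  P = {0,1}:  v_{0} + v_{1} = 0  ⇒ sig = (2;())
  P = {3,6}:  v_{3} + v_{6} = 0  ⇒ sig = (2;())
  P = {4,7}:  v_{4} + v_{7} = 0  ⇒ sig = (2;())
  P = {0,5}:  v_{0} + v_{5} = v_{7}  ⇒ sig = (2;(1))
  P = {0,6}:  v_{0} + v_{6} = v_{4}  ⇒ sig = (2;(1))
  P = {0,7}:  v_{0} + v_{7} = v_{3}  ⇒ sig = (2;(1))
  P = {1,3}:  v_{1} + v_{3} = v_{7}  ⇒ sig = (2;(1))
  P = {1,4}:  v_{1} + v_{4} = v_{6}  ⇒ sig = (2;(1))
  P = {1,7}:  v_{1} + v_{7} = v_{5}  ⇒ sig = (2;(1))
  P = {2,4}:  v_{2} + v_{4} = v_{5}  ⇒ sig = (2;(1))
  P = {3,4}:  v_{3} + v_{4} = v_{0}  ⇒ sig = (2;(1))
  P = {4,5}:  v_{4} + v_{5} = v_{1}  ⇒ sig = (2;(1))
  P = {5,7}:  v_{5} + v_{7} = v_{2}  ⇒ sig = (2;(1))
  P = {6,7}:  v_{6} + v_{7} = v_{1}  ⇒ sig = (2;(1))
  P = {2,6}:  v_{2} + v_{6} = v_{1} + v_{5}  ⇒ sig = (2;(1,1))
  P = {0,2}:  v_{0} + v_{2} = 2·v_{7}  ⇒ sig = (2;(2))
  P = {1,2}:  v_{1} + v_{2} = 2·v_{5}  ⇒ sig = (2;(2))
  P = {3,5}:  v_{3} + v_{5} = 2·v_{7}  ⇒ sig = (2;(2))
  P = {5,6}:  v_{5} + v_{6} = 2·v_{1}  ⇒ sig = (2;(2))
  P = {2,3}:  v_{2} + v_{3} = 3·v_{7}  ⇒ sig = (2;(3))

Signatures (|P|; sorted positive RHS coefficients), sorted:
{ (2;()) ×3,  (2;(1)) ×11,  (2;(1,1)),  (2;(2)) ×4,  (2;(3)) }


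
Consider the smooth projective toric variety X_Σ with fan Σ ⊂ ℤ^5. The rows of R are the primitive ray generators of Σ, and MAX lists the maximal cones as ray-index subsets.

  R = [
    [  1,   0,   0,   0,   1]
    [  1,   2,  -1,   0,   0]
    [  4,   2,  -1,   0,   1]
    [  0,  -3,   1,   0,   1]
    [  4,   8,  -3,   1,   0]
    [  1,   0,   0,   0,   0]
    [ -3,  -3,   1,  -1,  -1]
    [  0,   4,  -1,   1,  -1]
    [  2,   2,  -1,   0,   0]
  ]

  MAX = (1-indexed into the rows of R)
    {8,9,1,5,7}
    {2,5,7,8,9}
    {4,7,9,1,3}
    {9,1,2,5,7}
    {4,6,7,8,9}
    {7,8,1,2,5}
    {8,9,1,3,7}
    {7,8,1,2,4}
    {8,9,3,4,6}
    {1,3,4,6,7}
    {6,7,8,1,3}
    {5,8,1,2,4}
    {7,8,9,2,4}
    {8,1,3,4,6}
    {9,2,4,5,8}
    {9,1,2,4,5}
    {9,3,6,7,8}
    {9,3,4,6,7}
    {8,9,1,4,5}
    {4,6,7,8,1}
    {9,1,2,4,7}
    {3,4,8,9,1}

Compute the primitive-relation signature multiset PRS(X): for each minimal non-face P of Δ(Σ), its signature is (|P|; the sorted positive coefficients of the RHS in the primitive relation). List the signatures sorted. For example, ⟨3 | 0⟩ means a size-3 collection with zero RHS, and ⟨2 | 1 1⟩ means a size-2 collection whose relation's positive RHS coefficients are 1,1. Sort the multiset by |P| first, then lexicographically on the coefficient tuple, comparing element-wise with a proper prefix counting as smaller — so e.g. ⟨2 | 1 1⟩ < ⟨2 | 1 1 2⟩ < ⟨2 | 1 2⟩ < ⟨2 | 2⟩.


The 9 primitive collections of Σ (r=9, n=5):

  {2,6}:  v_{2} + v_{6} = v_{9}  so sig = ⟨2 | 1⟩
  {5,6}:  v_{5} + v_{6} = v_{1} + v_{8} + 2·v_{9}  so sig = ⟨2 | 1 1 2⟩
  {2,3}:  v_{2} + v_{3} = v_{1} + 2·v_{9}  so sig = ⟨2 | 1 2⟩
  {3,5}:  v_{3} + v_{5} = 2·v_{1} + v_{8} + 3·v_{9}  so sig = ⟨2 | 1 2 3⟩
  {1,6,9}:  v_{1} + v_{6} + v_{9} = v_{3}  so sig = ⟨3 | 1⟩
  {4,5,7}:  v_{4} + v_{5} + v_{7} = v_{2}  so sig = ⟨3 | 1⟩
  {1,2,8,9}:  v_{1} + v_{2} + v_{8} + v_{9} = v_{5}  so sig = ⟨4 | 1⟩
  {3,4,7,8}:  v_{3} + v_{4} + v_{7} + v_{8} = v_{6}  so sig = ⟨4 | 1⟩
  {1,4,7,8,9}:  v_{1} + v_{4} + v_{7} + v_{8} + v_{9} = 0  so sig = ⟨5 | 0⟩

so the primitive-relation signature multiset is
    |P|=2: 4 collections, coeffs (1), (1,1,2), (1,2), (1,2,3)
    |P|=3: 2 collections, coeffs (1), (1)
    |P|=4: 2 collections, coeffs (1), (1)
    |P|=5: 1 collection, coeffs ()


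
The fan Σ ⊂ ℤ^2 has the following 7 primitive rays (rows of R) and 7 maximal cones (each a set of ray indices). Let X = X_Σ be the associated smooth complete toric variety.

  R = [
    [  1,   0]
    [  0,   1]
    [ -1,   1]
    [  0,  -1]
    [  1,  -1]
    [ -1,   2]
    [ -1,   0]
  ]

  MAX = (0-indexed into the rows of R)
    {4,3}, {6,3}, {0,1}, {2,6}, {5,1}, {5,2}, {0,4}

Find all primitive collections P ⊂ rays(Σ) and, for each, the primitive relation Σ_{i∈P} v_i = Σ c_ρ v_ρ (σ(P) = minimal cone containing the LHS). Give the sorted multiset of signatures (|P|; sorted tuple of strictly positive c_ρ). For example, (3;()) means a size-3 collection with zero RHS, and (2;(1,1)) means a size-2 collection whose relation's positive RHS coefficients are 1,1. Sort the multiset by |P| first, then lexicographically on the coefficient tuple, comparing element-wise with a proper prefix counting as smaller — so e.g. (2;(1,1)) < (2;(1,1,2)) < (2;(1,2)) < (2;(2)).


The 14 primitive collections of Σ (r=7, n=2):

  P = {0,6}:  v_{0} + v_{6} = 0  ⟹  sig = (2;())
  P = {1,3}:  v_{1} + v_{3} = 0  ⟹  sig = (2;())
  P = {2,4}:  v_{2} + v_{4} = 0  ⟹  sig = (2;())
  P = {0,2}:  v_{0} + v_{2} = v_{1}  ⟹  sig = (2;(1))
  P = {0,3}:  v_{0} + v_{3} = v_{4}  ⟹  sig = (2;(1))
  P = {1,2}:  v_{1} + v_{2} = v_{5}  ⟹  sig = (2;(1))
  P = {1,4}:  v_{1} + v_{4} = v_{0}  ⟹  sig = (2;(1))
  P = {1,6}:  v_{1} + v_{6} = v_{2}  ⟹  sig = (2;(1))
  P = {2,3}:  v_{2} + v_{3} = v_{6}  ⟹  sig = (2;(1))
  P = {3,5}:  v_{3} + v_{5} = v_{2}  ⟹  sig = (2;(1))
  P = {4,5}:  v_{4} + v_{5} = v_{1}  ⟹  sig = (2;(1))
  P = {4,6}:  v_{4} + v_{6} = v_{3}  ⟹  sig = (2;(1))
  P = {0,5}:  v_{0} + v_{5} = 2·v_{1}  ⟹  sig = (2;(2))
  P = {5,6}:  v_{5} + v_{6} = 2·v_{2}  ⟹  sig = (2;(2))

so the primitive-relation signature multiset is
[(2;()), (2;()), (2;()), (2;(1)), (2;(1)), (2;(1)), (2;(1)), (2;(1)), (2;(1)), (2;(1)), (2;(1)), (2;(1)), (2;(2)), (2;(2))]


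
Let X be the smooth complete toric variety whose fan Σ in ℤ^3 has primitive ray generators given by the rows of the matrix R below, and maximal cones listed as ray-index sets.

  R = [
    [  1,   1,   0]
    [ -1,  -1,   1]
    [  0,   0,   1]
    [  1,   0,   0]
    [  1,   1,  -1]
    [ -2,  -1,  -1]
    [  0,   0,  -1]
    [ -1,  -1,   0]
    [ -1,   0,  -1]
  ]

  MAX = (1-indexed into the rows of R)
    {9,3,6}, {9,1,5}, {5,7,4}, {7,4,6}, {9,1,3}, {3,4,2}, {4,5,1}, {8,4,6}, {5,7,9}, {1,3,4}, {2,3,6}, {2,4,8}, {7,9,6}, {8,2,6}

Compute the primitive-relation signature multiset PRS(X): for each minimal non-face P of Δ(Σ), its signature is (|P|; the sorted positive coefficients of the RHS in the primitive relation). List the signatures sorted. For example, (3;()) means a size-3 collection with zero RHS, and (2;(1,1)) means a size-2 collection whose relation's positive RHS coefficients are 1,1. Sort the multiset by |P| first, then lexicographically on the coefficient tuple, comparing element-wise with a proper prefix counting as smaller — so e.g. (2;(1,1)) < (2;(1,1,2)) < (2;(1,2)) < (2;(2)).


The 17 primitive collections of Σ (r=9, n=3):

  {1,8}:  v_{1} + v_{8} = 0  so sig = (2;())
  {2,5}:  v_{2} + v_{5} = 0  so sig = (2;())
  {3,7}:  v_{3} + v_{7} = 0  so sig = (2;())
  {1,2}:  v_{1} + v_{2} = v_{3}  so sig = (2;(1))
  {1,6}:  v_{1} + v_{6} = v_{9}  so sig = (2;(1))
  {1,7}:  v_{1} + v_{7} = v_{5}  so sig = (2;(1))
  {2,7}:  v_{2} + v_{7} = v_{8}  so sig = (2;(1))
  {3,5}:  v_{3} + v_{5} = v_{1}  so sig = (2;(1))
  {3,8}:  v_{3} + v_{8} = v_{2}  so sig = (2;(1))
  {4,9}:  v_{4} + v_{9} = v_{7}  so sig = (2;(1))
  {5,8}:  v_{5} + v_{8} = v_{7}  so sig = (2;(1))
  {8,9}:  v_{8} + v_{9} = v_{6}  so sig = (2;(1))
  {2,9}:  v_{2} + v_{9} = v_{3} + v_{6}  so sig = (2;(1,1))
  {5,6}:  v_{5} + v_{6} = v_{7} + v_{9}  so sig = (2;(1,1))
  {7,8}:  v_{7} + v_{8} = v_{4} + v_{6}  so sig = (2;(1,1))
  {3,4,6}:  v_{3} + v_{4} + v_{6} = v_{8}  so sig = (3;(1))
  {2,4,6}:  v_{2} + v_{4} + v_{6} = 2·v_{8}  so sig = (3;(2))

Sorted signature multiset PRS(X):
[(2;()), (2;()), (2;()), (2;(1)), (2;(1)), (2;(1)), (2;(1)), (2;(1)), (2;(1)), (2;(1)), (2;(1)), (2;(1)), (2;(1,1)), (2;(1,1)), (2;(1,1)), (3;(1)), (3;(2))]


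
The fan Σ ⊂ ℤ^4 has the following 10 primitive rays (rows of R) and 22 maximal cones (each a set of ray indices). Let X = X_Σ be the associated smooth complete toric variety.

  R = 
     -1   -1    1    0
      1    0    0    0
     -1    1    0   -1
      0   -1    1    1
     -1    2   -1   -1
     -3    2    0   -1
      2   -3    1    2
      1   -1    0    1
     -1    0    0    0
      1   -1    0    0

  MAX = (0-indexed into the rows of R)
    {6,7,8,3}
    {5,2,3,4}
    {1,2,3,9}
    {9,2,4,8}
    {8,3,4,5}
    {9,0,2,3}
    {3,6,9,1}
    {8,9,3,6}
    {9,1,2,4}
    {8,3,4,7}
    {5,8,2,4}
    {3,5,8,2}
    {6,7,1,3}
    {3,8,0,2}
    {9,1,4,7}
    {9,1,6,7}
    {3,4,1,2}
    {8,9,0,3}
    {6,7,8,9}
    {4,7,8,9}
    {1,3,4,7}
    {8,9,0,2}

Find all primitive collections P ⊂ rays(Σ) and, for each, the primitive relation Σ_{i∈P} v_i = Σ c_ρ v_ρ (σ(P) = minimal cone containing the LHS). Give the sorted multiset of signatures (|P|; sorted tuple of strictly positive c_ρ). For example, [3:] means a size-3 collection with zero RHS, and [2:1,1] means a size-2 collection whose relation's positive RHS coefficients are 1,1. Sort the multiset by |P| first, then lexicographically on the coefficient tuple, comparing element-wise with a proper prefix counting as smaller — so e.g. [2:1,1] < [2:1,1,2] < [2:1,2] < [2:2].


|primitive collections| = 17. Relations:

  {1,8}:  v_{1} + v_{8} = 0  →  sig = [2:]
  {2,7}:  v_{2} + v_{7} = 0  →  sig = [2:]
  {4,6}:  v_{4} + v_{6} = v_{7}  →  sig = [2:1]
  {0,4}:  v_{0} + v_{4} = v_{2} + v_{8}  →  sig = [2:1,1]
  {2,6}:  v_{2} + v_{6} = v_{3} + v_{9}  →  sig = [2:1,1]
  {5,6}:  v_{5} + v_{6} = v_{3} + v_{8}  →  sig = [2:1,1]
  {5,9}:  v_{5} + v_{9} = v_{2} + v_{8}  →  sig = [2:1,1]
  {0,1}:  v_{0} + v_{1} = v_{2} + v_{3} + v_{9}  →  sig = [2:1,1,1]
  {0,7}:  v_{0} + v_{7} = v_{3} + v_{8} + v_{9}  →  sig = [2:1,1,1]
  {1,5}:  v_{1} + v_{5} = v_{2} + v_{3} + v_{4}  →  sig = [2:1,1,1]
  {5,7}:  v_{5} + v_{7} = v_{3} + v_{4} + v_{8}  →  sig = [2:1,1,1]
  {0,5}:  v_{0} + v_{5} = 2·v_{2} + v_{3} + 2·v_{8}  →  sig = [2:1,2,2]
  {0,6}:  v_{0} + v_{6} = 2·v_{3} + v_{8} + 2·v_{9}  →  sig = [2:1,2,2]
  {3,4,9}:  v_{3} + v_{4} + v_{9} = 0  →  sig = [3:]
  {3,7,9}:  v_{3} + v_{7} + v_{9} = v_{6}  →  sig = [3:1]
  {2,3,4,8}:  v_{2} + v_{3} + v_{4} + v_{8} = v_{5}  →  sig = [4:1]
  {2,3,8,9}:  v_{2} + v_{3} + v_{8} + v_{9} = v_{0}  →  sig = [4:1]

Sorted signature multiset PRS(X):
    |P|=2: 13 collections, coeffs (), (), (1), (1,1), (1,1), (1,1), (1,1), (1,1,1), (1,1,1), (1,1,1), (1,1,1), (1,2,2), (1,2,2)
    |P|=3: 2 collections, coeffs (), (1)
    |P|=4: 2 collections, coeffs (1), (1)
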